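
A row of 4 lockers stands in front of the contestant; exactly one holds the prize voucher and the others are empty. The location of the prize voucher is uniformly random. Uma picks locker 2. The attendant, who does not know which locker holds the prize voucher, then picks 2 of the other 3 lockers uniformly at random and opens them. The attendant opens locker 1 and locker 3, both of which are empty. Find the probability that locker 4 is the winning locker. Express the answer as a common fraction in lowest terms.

Apply Bayes' rule, conditioning on where the prize voucher actually is.
If it is in either of lockers 1 and 3 (prior 1/4 each): that locker was opened and seen not to hold the prize — ruled out; weight (1/4)·0 = 0 each.
If it is in either of lockers 2 and 4 (prior 1/4 each): the attendant picks exactly this set with probability 1/3 regardless, and none is the prize; weight (1/4)·(1/3) = 1/12 each.
The weights sum to 1/6.
So P(the prize voucher in locker 4 | the attendant opened locker 1 and locker 3) = (1/12) / (1/6) = 1/2.

1/2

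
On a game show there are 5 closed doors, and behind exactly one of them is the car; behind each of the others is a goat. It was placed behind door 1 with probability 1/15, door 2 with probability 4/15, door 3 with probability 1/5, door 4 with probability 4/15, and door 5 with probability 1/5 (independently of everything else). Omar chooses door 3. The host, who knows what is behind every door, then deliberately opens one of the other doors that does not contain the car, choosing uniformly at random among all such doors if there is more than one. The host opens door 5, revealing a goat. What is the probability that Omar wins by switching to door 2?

16/45

Consider each possible location of the car in turn.
If it is behind door 1 (prior 1/15): the host has 3 equally likely choices, so probability 1/3; weight (1/15)·(1/3) = 1/45.
If it is behind either of doors 2 and 4 (prior 4/15 each): the host has 3 equally likely choices, so probability 1/3; weight (4/15)·(1/3) = 4/45 each.
If it is behind door 3 (prior 1/5): the host has 4 equally likely choices, so probability 1/4; weight (1/5)·(1/4) = 1/20.
If it is behind door 5 (prior 1/5): the host opened door 5, so this case is ruled out; weight (1/5)·0 = 0.
The weights sum to 1/4.
So P(the car behind door 2 | the host opened door 5) = (4/45) / (1/4) = 16/45.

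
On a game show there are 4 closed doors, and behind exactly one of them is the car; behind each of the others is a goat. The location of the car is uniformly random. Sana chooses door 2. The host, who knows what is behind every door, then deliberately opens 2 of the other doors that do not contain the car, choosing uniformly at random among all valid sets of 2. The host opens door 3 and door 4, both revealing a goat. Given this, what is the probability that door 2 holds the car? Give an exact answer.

1/4

Apply Bayes' rule, conditioning on where the car actually is.
If it is behind door 1 (prior 1/4): the host has no choice, probability 1; weight (1/4)·1 = 1/4.
If it is behind door 2 (prior 1/4): the host has 3 equally likely choices, so probability 1/3; weight (1/4)·(1/3) = 1/12.
If it is behind either of doors 3 and 4 (prior 1/4 each): that door was opened and seen not to hold the prize — ruled out; weight (1/4)·0 = 0 each.
The weights sum to 1/3.
So P(the car behind door 2 | the host opened door 3 and door 4) = (1/12) / (1/3) = 1/4.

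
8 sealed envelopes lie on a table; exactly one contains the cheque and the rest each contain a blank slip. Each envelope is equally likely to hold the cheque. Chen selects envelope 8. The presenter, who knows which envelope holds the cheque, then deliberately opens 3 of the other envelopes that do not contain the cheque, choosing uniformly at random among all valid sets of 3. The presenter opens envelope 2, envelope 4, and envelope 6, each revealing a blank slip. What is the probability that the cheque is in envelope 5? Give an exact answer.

7/32

Condition on the true location of the cheque.
If it is in any of envelopes 1, 3, 5, and 7 (prior 1/8 each): the presenter has 20 equally likely choices, so probability 1/20; weight (1/8)·(1/20) = 1/160 each.
If it is in any of envelopes 2, 4, and 6 (prior 1/8 each): that envelope was opened and seen not to hold the prize — ruled out; weight (1/8)·0 = 0 each.
If it is in envelope 8 (prior 1/8): the presenter has 35 equally likely choices, so probability 1/35; weight (1/8)·(1/35) = 1/280.
The weights sum to 1/35.
So P(the cheque in envelope 5 | the presenter opened envelope 2, envelope 4, and envelope 6) = (1/160) / (1/35) = 7/32.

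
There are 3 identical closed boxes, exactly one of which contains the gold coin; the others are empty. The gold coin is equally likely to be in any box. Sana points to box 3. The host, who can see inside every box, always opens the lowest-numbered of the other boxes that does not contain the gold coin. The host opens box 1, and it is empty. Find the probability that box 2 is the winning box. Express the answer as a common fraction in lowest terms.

Apply Bayes' rule, conditioning on where the gold coin actually is.
If it is in box 1 (prior 1/3): the host opened box 1, so this case is ruled out; weight (1/3)·0 = 0.
If it is in either of boxes 2 and 3 (prior 1/3 each): box 1 is the lowest-numbered option available, probability 1; weight (1/3)·1 = 1/3 each.
The weights sum to 2/3.
So P(the gold coin in box 2 | the host opened box 1) = (1/3) / (2/3) = 1/2.

1/2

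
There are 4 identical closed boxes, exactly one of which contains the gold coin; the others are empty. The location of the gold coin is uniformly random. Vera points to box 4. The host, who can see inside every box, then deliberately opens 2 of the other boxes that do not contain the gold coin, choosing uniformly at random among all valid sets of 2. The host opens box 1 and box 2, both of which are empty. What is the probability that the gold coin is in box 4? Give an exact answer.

Apply Bayes' rule, conditioning on where the gold coin actually is.
If it is in either of boxes 1 and 2 (prior 1/4 each): that box was opened and seen not to hold the prize — ruled out; weight (1/4)·0 = 0 each.
If it is in box 3 (prior 1/4): the host has no choice, probability 1; weight (1/4)·1 = 1/4.
If it is in box 4 (prior 1/4): the host has 3 equally likely choices, so probability 1/3; weight (1/4)·(1/3) = 1/12.
The weights sum to 1/3.
So P(the gold coin in box 4 | the host opened box 1 and box 2) = (1/12) / (1/3) = 1/4.

1/4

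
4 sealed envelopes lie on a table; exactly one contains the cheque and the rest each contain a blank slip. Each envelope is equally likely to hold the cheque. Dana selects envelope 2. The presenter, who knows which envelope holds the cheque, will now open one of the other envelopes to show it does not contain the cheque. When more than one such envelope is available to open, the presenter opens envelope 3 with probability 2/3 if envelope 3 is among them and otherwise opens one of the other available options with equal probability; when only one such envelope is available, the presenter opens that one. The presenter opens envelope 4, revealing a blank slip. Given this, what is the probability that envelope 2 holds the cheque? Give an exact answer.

1/6

Condition on the true location of the cheque.
If it is in envelope 1 (prior 1/4): envelope 3 is available but not opened, probability 1/3; weight (1/4)·(1/3) = 1/12.
If it is in envelope 2 (prior 1/4): envelope 3 is available but not opened; envelope 4 gets probability (1 − 2/3)/2 = 1/6; weight (1/4)·(1/6) = 1/24.
If it is in envelope 3 (prior 1/4): envelope 3 holds the prize so is unavailable; the presenter chooses uniformly among the 2 others, probability 1/2; weight (1/4)·(1/2) = 1/8.
If it is in envelope 4 (prior 1/4): the presenter opened envelope 4, so this case is ruled out; weight (1/4)·0 = 0.
The weights sum to 1/4.
So P(the cheque in envelope 2 | the presenter opened envelope 4) = (1/24) / (1/4) = 1/6.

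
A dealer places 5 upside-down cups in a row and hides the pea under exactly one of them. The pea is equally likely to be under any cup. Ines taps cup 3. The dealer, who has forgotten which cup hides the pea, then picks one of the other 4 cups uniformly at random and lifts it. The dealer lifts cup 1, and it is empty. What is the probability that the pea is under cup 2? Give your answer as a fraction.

Condition on the true location of the pea.
If it is under cup 1 (prior 1/5): the dealer opened cup 1, so this case is ruled out; weight (1/5)·0 = 0.
If it is under any of cups 2, 3, 4, and 5 (prior 1/5 each): the dealer picks cup 1 with probability 1/4 regardless, and it is not the prize; weight (1/5)·(1/4) = 1/20 each.
The weights sum to 1/5.
So P(the pea under cup 2 | the dealer opened cup 1) = (1/20) / (1/5) = 1/4.

1/4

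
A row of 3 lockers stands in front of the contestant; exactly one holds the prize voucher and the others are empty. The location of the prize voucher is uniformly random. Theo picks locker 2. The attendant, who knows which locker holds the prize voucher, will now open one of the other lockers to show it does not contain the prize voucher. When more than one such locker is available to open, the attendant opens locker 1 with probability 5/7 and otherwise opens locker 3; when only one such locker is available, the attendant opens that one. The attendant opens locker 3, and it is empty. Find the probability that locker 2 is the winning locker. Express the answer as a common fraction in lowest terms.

2/9

Apply Bayes' rule, conditioning on where the prize voucher actually is.
If it is in locker 1 (prior 1/3): only locker 3 is available, probability 1; weight (1/3)·1 = 1/3.
If it is in locker 2 (prior 1/3): locker 1 is available but not opened, probability 2/7; weight (1/3)·(2/7) = 2/21.
If it is in locker 3 (prior 1/3): the attendant opened locker 3, so this case is ruled out; weight (1/3)·0 = 0.
The weights sum to 3/7.
So P(the prize voucher in locker 2 | the attendant opened locker 3) = (2/21) / (3/7) = 2/9.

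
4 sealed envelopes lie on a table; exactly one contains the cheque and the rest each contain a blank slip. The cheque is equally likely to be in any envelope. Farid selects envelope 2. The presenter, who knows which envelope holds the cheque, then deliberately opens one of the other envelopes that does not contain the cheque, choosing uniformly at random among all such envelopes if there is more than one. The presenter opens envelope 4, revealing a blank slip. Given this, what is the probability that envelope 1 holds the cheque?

Apply Bayes' rule, conditioning on where the cheque actually is.
If it is in either of envelopes 1 and 3 (prior 1/4 each): the presenter has 2 equally likely choices, so probability 1/2; weight (1/4)·(1/2) = 1/8 each.
If it is in envelope 2 (prior 1/4): the presenter has 3 equally likely choices, so probability 1/3; weight (1/4)·(1/3) = 1/12.
If it is in envelope 4 (prior 1/4): the presenter opened envelope 4, so this case is ruled out; weight (1/4)·0 = 0.
The weights sum to 1/3.
So P(the cheque in envelope 1 | the presenter opened envelope 4) = (1/8) / (1/3) = 3/8.

3/8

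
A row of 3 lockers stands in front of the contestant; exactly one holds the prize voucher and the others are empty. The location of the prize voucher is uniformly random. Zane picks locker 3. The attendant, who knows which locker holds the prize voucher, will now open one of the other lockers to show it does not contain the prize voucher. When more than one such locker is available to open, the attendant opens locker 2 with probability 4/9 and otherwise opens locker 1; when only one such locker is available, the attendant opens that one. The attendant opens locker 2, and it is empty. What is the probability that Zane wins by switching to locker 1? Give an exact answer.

Consider each possible location of the prize voucher in turn.
If it is in locker 1 (prior 1/3): only locker 2 is available, probability 1; weight (1/3)·1 = 1/3.
If it is in locker 2 (prior 1/3): the attendant opened locker 2, so this case is ruled out; weight (1/3)·0 = 0.
If it is in locker 3 (prior 1/3): locker 2 is available, opened with probability 4/9; weight (1/3)·(4/9) = 4/27.
The weights sum to 13/27.
So P(the prize voucher in locker 1 | the attendant opened locker 2) = (1/3) / (13/27) = 9/13.

9/13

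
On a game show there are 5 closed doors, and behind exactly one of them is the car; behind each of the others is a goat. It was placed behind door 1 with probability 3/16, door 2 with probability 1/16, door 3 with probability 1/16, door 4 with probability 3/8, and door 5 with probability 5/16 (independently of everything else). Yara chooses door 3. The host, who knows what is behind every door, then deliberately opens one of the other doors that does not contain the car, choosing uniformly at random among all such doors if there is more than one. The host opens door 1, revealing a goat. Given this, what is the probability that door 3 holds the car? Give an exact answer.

Apply Bayes' rule, conditioning on where the car actually is.
If it is behind door 1 (prior 3/16): the host opened door 1, so this case is ruled out; weight (3/16)·0 = 0.
If it is behind door 2 (prior 1/16): the host has 3 equally likely choices, so probability 1/3; weight (1/16)·(1/3) = 1/48.
If it is behind door 3 (prior 1/16): the host has 4 equally likely choices, so probability 1/4; weight (1/16)·(1/4) = 1/64.
If it is behind door 4 (prior 3/8): the host has 3 equally likely choices, so probability 1/3; weight (3/8)·(1/3) = 1/8.
If it is behind door 5 (prior 5/16): the host has 3 equally likely choices, so probability 1/3; weight (5/16)·(1/3) = 5/48.
The weights sum to 17/64.
So P(the car behind door 3 | the host opened door 1) = (1/64) / (17/64) = 1/17.

1/17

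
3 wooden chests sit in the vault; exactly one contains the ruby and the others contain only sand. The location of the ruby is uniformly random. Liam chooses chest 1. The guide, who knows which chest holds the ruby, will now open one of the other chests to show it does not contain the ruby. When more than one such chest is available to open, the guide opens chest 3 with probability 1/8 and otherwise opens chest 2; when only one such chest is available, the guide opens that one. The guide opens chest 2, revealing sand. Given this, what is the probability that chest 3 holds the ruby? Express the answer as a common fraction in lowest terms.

8/15

Consider each possible location of the ruby in turn.
If it is in chest 1 (prior 1/3): chest 3 is available but not opened, probability 7/8; weight (1/3)·(7/8) = 7/24.
If it is in chest 2 (prior 1/3): the guide opened chest 2, so this case is ruled out; weight (1/3)·0 = 0.
If it is in chest 3 (prior 1/3): only chest 2 is available, probability 1; weight (1/3)·1 = 1/3.
The weights sum to 5/8.
So P(the ruby in chest 3 | the guide opened chest 2) = (1/3) / (5/8) = 8/15.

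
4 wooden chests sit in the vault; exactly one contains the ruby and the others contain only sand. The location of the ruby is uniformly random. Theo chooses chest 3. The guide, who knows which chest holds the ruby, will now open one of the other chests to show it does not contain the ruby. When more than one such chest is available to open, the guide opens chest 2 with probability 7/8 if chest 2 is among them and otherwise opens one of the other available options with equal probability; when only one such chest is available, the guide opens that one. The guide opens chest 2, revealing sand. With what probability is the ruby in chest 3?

1/3

Apply Bayes' rule, conditioning on where the ruby actually is.
If it is in any of chests 1, 3, and 4 (prior 1/4 each): chest 2 is available, opened with probability 7/8; weight (1/4)·(7/8) = 7/32 each.
If it is in chest 2 (prior 1/4): the guide opened chest 2, so this case is ruled out; weight (1/4)·0 = 0.
The weights sum to 21/32.
So P(the ruby in chest 3 | the guide opened chest 2) = (7/32) / (21/32) = 1/3.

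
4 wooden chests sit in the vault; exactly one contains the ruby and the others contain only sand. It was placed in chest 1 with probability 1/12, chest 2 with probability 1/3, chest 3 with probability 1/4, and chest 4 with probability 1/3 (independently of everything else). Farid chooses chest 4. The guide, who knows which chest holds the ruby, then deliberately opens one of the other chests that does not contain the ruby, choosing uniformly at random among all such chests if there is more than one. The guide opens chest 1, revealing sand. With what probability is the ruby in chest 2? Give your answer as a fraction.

Consider each possible location of the ruby in turn.
If it is in chest 1 (prior 1/12): the guide opened chest 1, so this case is ruled out; weight (1/12)·0 = 0.
If it is in chest 2 (prior 1/3): the guide has 2 equally likely choices, so probability 1/2; weight (1/3)·(1/2) = 1/6.
If it is in chest 3 (prior 1/4): the guide has 2 equally likely choices, so probability 1/2; weight (1/4)·(1/2) = 1/8.
If it is in chest 4 (prior 1/3): the guide has 3 equally likely choices, so probability 1/3; weight (1/3)·(1/3) = 1/9.
The weights sum to 29/72.
So P(the ruby in chest 2 | the guide opened chest 1) = (1/6) / (29/72) = 12/29.

12/29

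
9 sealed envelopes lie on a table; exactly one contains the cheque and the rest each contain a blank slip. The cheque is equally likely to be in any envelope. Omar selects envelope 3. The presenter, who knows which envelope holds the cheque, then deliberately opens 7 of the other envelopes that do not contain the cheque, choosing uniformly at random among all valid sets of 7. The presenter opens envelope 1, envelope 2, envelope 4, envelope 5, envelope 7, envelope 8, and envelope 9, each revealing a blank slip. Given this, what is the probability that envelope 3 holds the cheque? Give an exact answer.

Consider each possible location of the cheque in turn.
If it is in any of envelopes 1, 2, 4, 5, 7, 8, and 9 (prior 1/9 each): that envelope was opened and seen not to hold the prize — ruled out; weight (1/9)·0 = 0 each.
If it is in envelope 3 (prior 1/9): the presenter has 8 equally likely choices, so probability 1/8; weight (1/9)·(1/8) = 1/72.
If it is in envelope 6 (prior 1/9): the presenter has no choice, probability 1; weight (1/9)·1 = 1/9.
The weights sum to 1/8.
So P(the cheque in envelope 3 | the presenter opened envelope 1, envelope 2, envelope 4, envelope 5, envelope 7, envelope 8, and envelope 9) = (1/72) / (1/8) = 1/9.

1/9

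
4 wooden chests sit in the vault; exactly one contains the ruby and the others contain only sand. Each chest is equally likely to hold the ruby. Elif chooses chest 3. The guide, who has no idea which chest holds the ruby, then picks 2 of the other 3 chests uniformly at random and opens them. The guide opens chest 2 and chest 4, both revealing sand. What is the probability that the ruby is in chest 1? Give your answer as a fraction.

1/2

Consider each possible location of the ruby in turn.
If it is in either of chests 1 and 3 (prior 1/4 each): the guide picks exactly this set with probability 1/3 regardless, and none is the prize; weight (1/4)·(1/3) = 1/12 each.
If it is in either of chests 2 and 4 (prior 1/4 each): that chest was opened and seen not to hold the prize — ruled out; weight (1/4)·0 = 0 each.
The weights sum to 1/6.
So P(the ruby in chest 1 | the guide opened chest 2 and chest 4) = (1/12) / (1/6) = 1/2.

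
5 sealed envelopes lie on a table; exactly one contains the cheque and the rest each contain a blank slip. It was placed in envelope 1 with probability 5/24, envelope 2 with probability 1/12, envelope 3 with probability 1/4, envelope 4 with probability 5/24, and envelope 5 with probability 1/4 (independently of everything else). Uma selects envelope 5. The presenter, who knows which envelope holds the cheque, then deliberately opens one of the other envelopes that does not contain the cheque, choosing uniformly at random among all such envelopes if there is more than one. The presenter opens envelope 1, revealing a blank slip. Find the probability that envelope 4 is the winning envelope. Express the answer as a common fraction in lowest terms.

Consider each possible location of the cheque in turn.
If it is in envelope 1 (prior 5/24): the presenter opened envelope 1, so this case is ruled out; weight (5/24)·0 = 0.
If it is in envelope 2 (prior 1/12): the presenter has 3 equally likely choices, so probability 1/3; weight (1/12)·(1/3) = 1/36.
If it is in envelope 3 (prior 1/4): the presenter has 3 equally likely choices, so probability 1/3; weight (1/4)·(1/3) = 1/12.
If it is in envelope 4 (prior 5/24): the presenter has 3 equally likely choices, so probability 1/3; weight (5/24)·(1/3) = 5/72.
If it is in envelope 5 (prior 1/4): the presenter has 4 equally likely choices, so probability 1/4; weight (1/4)·(1/4) = 1/16.
The weights sum to 35/144.
So P(the cheque in envelope 4 | the presenter opened envelope 1) = (5/72) / (35/144) = 2/7.

2/7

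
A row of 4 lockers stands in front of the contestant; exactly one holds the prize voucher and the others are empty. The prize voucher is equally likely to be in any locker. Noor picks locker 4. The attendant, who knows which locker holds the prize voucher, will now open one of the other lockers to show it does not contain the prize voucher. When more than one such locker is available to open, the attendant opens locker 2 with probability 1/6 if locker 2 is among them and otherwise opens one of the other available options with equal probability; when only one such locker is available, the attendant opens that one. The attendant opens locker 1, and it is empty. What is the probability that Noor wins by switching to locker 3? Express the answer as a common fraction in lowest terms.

Apply Bayes' rule, conditioning on where the prize voucher actually is.
If it is in locker 1 (prior 1/4): the attendant opened locker 1, so this case is ruled out; weight (1/4)·0 = 0.
If it is in locker 2 (prior 1/4): locker 2 holds the prize so is unavailable; the attendant chooses uniformly among the 2 others, probability 1/2; weight (1/4)·(1/2) = 1/8.
If it is in locker 3 (prior 1/4): locker 2 is available but not opened, probability 5/6; weight (1/4)·(5/6) = 5/24.
If it is in locker 4 (prior 1/4): locker 2 is available but not opened; locker 1 gets probability (1 − 1/6)/2 = 5/12; weight (1/4)·(5/12) = 5/48.
The weights sum to 7/16.
So P(the prize voucher in locker 3 | the attendant opened locker 1) = (5/24) / (7/16) = 10/21.

10/21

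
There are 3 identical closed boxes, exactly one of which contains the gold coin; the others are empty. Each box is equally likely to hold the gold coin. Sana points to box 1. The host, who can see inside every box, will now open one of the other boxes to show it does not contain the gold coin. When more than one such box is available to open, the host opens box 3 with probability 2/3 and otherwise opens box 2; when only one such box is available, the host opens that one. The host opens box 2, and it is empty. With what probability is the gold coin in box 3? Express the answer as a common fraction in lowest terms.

3/4

Condition on the true location of the gold coin.
If it is in box 1 (prior 1/3): box 3 is available but not opened, probability 1/3; weight (1/3)·(1/3) = 1/9.
If it is in box 2 (prior 1/3): the host opened box 2, so this case is ruled out; weight (1/3)·0 = 0.
If it is in box 3 (prior 1/3): only box 2 is available, probability 1; weight (1/3)·1 = 1/3.
The weights sum to 4/9.
So P(the gold coin in box 3 | the host opened box 2) = (1/3) / (4/9) = 3/4.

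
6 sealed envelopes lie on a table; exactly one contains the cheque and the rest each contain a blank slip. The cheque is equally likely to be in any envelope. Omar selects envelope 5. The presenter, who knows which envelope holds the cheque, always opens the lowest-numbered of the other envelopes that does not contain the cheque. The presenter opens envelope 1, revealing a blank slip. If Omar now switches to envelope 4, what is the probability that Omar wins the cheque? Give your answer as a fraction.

1/5

Condition on the true location of the cheque.
If it is in envelope 1 (prior 1/6): the presenter opened envelope 1, so this case is ruled out; weight (1/6)·0 = 0.
If it is in any of envelopes 2, 3, 4, 5, and 6 (prior 1/6 each): envelope 1 is the lowest-numbered option available, probability 1; weight (1/6)·1 = 1/6 each.
The weights sum to 5/6.
So P(the cheque in envelope 4 | the presenter opened envelope 1) = (1/6) / (5/6) = 1/5.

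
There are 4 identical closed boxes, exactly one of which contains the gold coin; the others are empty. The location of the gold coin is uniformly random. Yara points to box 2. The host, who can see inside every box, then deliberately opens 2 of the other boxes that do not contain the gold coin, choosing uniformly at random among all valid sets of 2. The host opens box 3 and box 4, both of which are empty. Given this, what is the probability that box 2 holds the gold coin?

1/4

Consider each possible location of the gold coin in turn.
If it is in box 1 (prior 1/4): the host has no choice, probability 1; weight (1/4)·1 = 1/4.
If it is in box 2 (prior 1/4): the host has 3 equally likely choices, so probability 1/3; weight (1/4)·(1/3) = 1/12.
If it is in either of boxes 3 and 4 (prior 1/4 each): that box was opened and seen not to hold the prize — ruled out; weight (1/4)·0 = 0 each.
The weights sum to 1/3.
So P(the gold coin in box 2 | the host opened box 3 and box 4) = (1/12) / (1/3) = 1/4.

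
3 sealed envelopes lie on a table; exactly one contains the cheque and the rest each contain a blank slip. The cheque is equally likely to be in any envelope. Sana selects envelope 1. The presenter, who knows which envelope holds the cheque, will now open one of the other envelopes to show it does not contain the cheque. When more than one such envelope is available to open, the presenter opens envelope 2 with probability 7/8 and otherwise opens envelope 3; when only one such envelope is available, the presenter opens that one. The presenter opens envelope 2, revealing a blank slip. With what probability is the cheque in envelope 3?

Apply Bayes' rule, conditioning on where the cheque actually is.
If it is in envelope 1 (prior 1/3): envelope 2 is available, opened with probability 7/8; weight (1/3)·(7/8) = 7/24.
If it is in envelope 2 (prior 1/3): the presenter opened envelope 2, so this case is ruled out; weight (1/3)·0 = 0.
If it is in envelope 3 (prior 1/3): only envelope 2 is available, probability 1; weight (1/3)·1 = 1/3.
The weights sum to 5/8.
So P(the cheque in envelope 3 | the presenter opened envelope 2) = (1/3) / (5/8) = 8/15.

8/15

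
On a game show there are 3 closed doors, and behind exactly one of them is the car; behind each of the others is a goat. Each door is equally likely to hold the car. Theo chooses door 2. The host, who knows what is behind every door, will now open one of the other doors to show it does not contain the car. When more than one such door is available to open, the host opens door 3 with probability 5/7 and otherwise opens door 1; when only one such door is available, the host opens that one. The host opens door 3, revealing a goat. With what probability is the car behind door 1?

Condition on the true location of the car.
If it is behind door 1 (prior 1/3): only door 3 is available, probability 1; weight (1/3)·1 = 1/3.
If it is behind door 2 (prior 1/3): door 3 is available, opened with probability 5/7; weight (1/3)·(5/7) = 5/21.
If it is behind door 3 (prior 1/3): the host opened door 3, so this case is ruled out; weight (1/3)·0 = 0.
The weights sum to 4/7.
So P(the car behind door 1 | the host opened door 3) = (1/3) / (4/7) = 7/12.

7/12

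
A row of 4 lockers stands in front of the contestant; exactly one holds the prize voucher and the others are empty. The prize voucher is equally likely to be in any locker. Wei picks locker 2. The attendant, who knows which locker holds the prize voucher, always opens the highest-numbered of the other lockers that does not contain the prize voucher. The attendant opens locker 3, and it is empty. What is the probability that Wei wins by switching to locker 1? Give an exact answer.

0

Apply Bayes' rule, conditioning on where the prize voucher actually is.
If it is in either of lockers 1 and 2 (prior 1/4 each): the attendant would have opened locker 4 instead, probability 0; weight (1/4)·0 = 0 each.
If it is in locker 3 (prior 1/4): the attendant opened locker 3, so this case is ruled out; weight (1/4)·0 = 0.
If it is in locker 4 (prior 1/4): locker 3 is the highest-numbered option available, probability 1; weight (1/4)·1 = 1/4.
The weights sum to 1/4.
So P(the prize voucher in locker 1 | the attendant opened locker 3) = 0 / (1/4) = 0.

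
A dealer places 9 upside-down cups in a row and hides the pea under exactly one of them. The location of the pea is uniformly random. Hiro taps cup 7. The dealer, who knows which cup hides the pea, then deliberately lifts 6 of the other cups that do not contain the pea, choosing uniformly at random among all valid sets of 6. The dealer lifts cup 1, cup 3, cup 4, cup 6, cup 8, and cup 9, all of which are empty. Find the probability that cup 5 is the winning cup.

Apply Bayes' rule, conditioning on where the pea actually is.
If it is under any of cups 1, 3, 4, 6, 8, and 9 (prior 1/9 each): that cup was opened and seen not to hold the prize — ruled out; weight (1/9)·0 = 0 each.
If it is under either of cups 2 and 5 (prior 1/9 each): the dealer has 7 equally likely choices, so probability 1/7; weight (1/9)·(1/7) = 1/63 each.
If it is under cup 7 (prior 1/9): the dealer has 28 equally likely choices, so probability 1/28; weight (1/9)·(1/28) = 1/252.
The weights sum to 1/28.
So P(the pea under cup 5 | the dealer opened cup 1, cup 3, cup 4, cup 6, cup 8, and cup 9) = (1/63) / (1/28) = 4/9.

4/9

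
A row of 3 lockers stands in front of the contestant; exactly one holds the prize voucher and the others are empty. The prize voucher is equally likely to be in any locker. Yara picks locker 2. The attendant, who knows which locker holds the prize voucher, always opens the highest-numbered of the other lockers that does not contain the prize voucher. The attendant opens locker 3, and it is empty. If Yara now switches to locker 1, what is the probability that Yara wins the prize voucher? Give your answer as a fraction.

1/2

Apply Bayes' rule, conditioning on where the prize voucher actually is.
If it is in either of lockers 1 and 2 (prior 1/3 each): locker 3 is the highest-numbered option available, probability 1; weight (1/3)·1 = 1/3 each.
If it is in locker 3 (prior 1/3): the attendant opened locker 3, so this case is ruled out; weight (1/3)·0 = 0.
The weights sum to 2/3.
So P(the prize voucher in locker 1 | the attendant opened locker 3) = (1/3) / (2/3) = 1/2.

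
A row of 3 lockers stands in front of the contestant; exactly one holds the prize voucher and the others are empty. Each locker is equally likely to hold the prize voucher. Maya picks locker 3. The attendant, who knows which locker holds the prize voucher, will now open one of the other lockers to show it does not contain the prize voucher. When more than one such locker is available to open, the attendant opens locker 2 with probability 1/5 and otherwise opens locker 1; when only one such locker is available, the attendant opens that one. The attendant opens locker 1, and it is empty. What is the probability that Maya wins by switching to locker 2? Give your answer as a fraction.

Apply Bayes' rule, conditioning on where the prize voucher actually is.
If it is in locker 1 (prior 1/3): the attendant opened locker 1, so this case is ruled out; weight (1/3)·0 = 0.
If it is in locker 2 (prior 1/3): only locker 1 is available, probability 1; weight (1/3)·1 = 1/3.
If it is in locker 3 (prior 1/3): locker 2 is available but not opened, probability 4/5; weight (1/3)·(4/5) = 4/15.
The weights sum to 3/5.
So P(the prize voucher in locker 2 | the attendant opened locker 1) = (1/3) / (3/5) = 5/9.

5/9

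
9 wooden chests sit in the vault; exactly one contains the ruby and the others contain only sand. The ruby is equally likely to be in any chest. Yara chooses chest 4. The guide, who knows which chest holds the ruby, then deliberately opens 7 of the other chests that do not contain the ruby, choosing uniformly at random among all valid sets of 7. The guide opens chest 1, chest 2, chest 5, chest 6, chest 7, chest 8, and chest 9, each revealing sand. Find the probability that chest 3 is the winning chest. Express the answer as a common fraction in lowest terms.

Condition on the true location of the ruby.
If it is in any of chests 1, 2, 5, 6, 7, 8, and 9 (prior 1/9 each): that chest was opened and seen not to hold the prize — ruled out; weight (1/9)·0 = 0 each.
If it is in chest 3 (prior 1/9): the guide has no choice, probability 1; weight (1/9)·1 = 1/9.
If it is in chest 4 (prior 1/9): the guide has 8 equally likely choices, so probability 1/8; weight (1/9)·(1/8) = 1/72.
The weights sum to 1/8.
So P(the ruby in chest 3 | the guide opened chest 1, chest 2, chest 5, chest 6, chest 7, chest 8, and chest 9) = (1/9) / (1/8) = 8/9.

8/9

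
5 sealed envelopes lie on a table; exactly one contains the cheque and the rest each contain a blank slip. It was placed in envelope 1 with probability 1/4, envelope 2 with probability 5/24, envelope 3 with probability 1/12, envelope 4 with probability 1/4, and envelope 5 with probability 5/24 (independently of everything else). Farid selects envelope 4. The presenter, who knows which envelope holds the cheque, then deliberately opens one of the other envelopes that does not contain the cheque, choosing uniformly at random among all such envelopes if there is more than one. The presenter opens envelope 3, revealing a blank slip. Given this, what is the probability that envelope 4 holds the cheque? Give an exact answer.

Condition on the true location of the cheque.
If it is in envelope 1 (prior 1/4): the presenter has 3 equally likely choices, so probability 1/3; weight (1/4)·(1/3) = 1/12.
If it is in either of envelopes 2 and 5 (prior 5/24 each): the presenter has 3 equally likely choices, so probability 1/3; weight (5/24)·(1/3) = 5/72 each.
If it is in envelope 3 (prior 1/12): the presenter opened envelope 3, so this case is ruled out; weight (1/12)·0 = 0.
If it is in envelope 4 (prior 1/4): the presenter has 4 equally likely choices, so probability 1/4; weight (1/4)·(1/4) = 1/16.
The weights sum to 41/144.
So P(the cheque in envelope 4 | the presenter opened envelope 3) = (1/16) / (41/144) = 9/41.

9/41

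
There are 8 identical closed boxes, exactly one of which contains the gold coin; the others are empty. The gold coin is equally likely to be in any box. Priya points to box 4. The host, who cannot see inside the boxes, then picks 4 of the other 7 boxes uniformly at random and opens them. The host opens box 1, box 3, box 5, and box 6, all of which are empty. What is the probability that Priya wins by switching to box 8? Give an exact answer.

1/4

Because the host chose which boxes to open without knowing where the gold coin is, the choice is independent of the prize location. Learning that none of the 4 opened boxes holds the gold coin simply rules out those 4 locations and leaves the remaining 4 boxes still equally likely by symmetry.
So P(the gold coin in box 8) = 1/4.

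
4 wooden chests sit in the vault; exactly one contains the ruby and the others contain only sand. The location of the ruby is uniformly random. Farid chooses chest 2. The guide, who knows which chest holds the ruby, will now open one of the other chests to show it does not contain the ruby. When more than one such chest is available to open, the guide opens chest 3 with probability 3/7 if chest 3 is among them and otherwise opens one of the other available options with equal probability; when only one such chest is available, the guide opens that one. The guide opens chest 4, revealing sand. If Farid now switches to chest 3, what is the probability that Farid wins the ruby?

7/19

Consider each possible location of the ruby in turn.
If it is in chest 1 (prior 1/4): chest 3 is available but not opened, probability 4/7; weight (1/4)·(4/7) = 1/7.
If it is in chest 2 (prior 1/4): chest 3 is available but not opened; chest 4 gets probability (1 − 3/7)/2 = 2/7; weight (1/4)·(2/7) = 1/14.
If it is in chest 3 (prior 1/4): chest 3 holds the prize so is unavailable; the guide chooses uniformly among the 2 others, probability 1/2; weight (1/4)·(1/2) = 1/8.
If it is in chest 4 (prior 1/4): the guide opened chest 4, so this case is ruled out; weight (1/4)·0 = 0.
The weights sum to 19/56.
So P(the ruby in chest 3 | the guide opened chest 4) = (1/8) / (19/56) = 7/19.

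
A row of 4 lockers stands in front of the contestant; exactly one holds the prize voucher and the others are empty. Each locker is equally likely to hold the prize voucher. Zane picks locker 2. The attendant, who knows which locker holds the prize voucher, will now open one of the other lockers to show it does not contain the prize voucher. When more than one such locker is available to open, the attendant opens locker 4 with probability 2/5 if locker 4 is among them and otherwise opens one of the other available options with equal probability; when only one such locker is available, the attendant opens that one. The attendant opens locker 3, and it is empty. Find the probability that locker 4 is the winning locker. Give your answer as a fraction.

Apply Bayes' rule, conditioning on where the prize voucher actually is.
If it is in locker 1 (prior 1/4): locker 4 is available but not opened, probability 3/5; weight (1/4)·(3/5) = 3/20.
If it is in locker 2 (prior 1/4): locker 4 is available but not opened; locker 3 gets probability (1 − 2/5)/2 = 3/10; weight (1/4)·(3/10) = 3/40.
If it is in locker 3 (prior 1/4): the attendant opened locker 3, so this case is ruled out; weight (1/4)·0 = 0.
If it is in locker 4 (prior 1/4): locker 4 holds the prize so is unavailable; the attendant chooses uniformly among the 2 others, probability 1/2; weight (1/4)·(1/2) = 1/8.
The weights sum to 7/20.
So P(the prize voucher in locker 4 | the attendant opened locker 3) = (1/8) / (7/20) = 5/14.

5/14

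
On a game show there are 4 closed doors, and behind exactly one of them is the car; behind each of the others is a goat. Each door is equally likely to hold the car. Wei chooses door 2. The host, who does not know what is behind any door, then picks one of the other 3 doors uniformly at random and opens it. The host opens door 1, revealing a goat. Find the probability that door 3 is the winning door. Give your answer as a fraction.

1/3

Consider each possible location of the car in turn.
If it is behind door 1 (prior 1/4): the host opened door 1, so this case is ruled out; weight (1/4)·0 = 0.
If it is behind any of doors 2, 3, and 4 (prior 1/4 each): the host picks door 1 with probability 1/3 regardless, and it is not the prize; weight (1/4)·(1/3) = 1/12 each.
The weights sum to 1/4.
So P(the car behind door 3 | the host opened door 1) = (1/12) / (1/4) = 1/3.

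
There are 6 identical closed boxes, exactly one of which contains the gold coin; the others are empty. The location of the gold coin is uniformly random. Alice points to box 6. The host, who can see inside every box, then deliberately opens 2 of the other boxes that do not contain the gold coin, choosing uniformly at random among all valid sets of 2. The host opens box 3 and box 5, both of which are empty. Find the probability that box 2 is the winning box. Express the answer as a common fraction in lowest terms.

5/18

Consider each possible location of the gold coin in turn.
If it is in any of boxes 1, 2, and 4 (prior 1/6 each): the host has 6 equally likely choices, so probability 1/6; weight (1/6)·(1/6) = 1/36 each.
If it is in either of boxes 3 and 5 (prior 1/6 each): that box was opened and seen not to hold the prize — ruled out; weight (1/6)·0 = 0 each.
If it is in box 6 (prior 1/6): the host has 10 equally likely choices, so probability 1/10; weight (1/6)·(1/10) = 1/60.
The weights sum to 1/10.
So P(the gold coin in box 2 | the host opened box 3 and box 5) = (1/36) / (1/10) = 5/18.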